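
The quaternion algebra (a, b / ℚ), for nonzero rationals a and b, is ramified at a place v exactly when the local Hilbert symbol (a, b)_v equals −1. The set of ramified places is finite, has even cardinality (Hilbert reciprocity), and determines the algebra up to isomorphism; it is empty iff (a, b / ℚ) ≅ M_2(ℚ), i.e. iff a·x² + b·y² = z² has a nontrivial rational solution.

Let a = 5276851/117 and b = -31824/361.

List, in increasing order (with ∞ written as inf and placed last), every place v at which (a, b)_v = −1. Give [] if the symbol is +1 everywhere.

(a, b) ≡ (247, -221) mod (ℚ^×)²; places V = {2, 3, 13, 17, 19, 31, ∞}.
(a,b)_31: α=2, u≡26; β=0, v≡27 (mod 31); (26|31)=-1, (27|31)=-1; sign (−1)^0·-1^0·-1^2 = +1.
(a,b)_19: α=1, u≡2; β=-2, v≡1 (mod 19); (2|19)=-1, (1|19)=+1; sign (−1)^0·-1^-2·+1^1 = +1.
(a,b)_13: α=-1, u≡11; β=1, v≡10 (mod 13); (11|13)=-1, (10|13)=+1; sign (−1)^0·-1^1·+1^-1 = -1.
(a,b)_2: α=0, β=4; u≡7, v≡3 (mod 8); ε(u)ε(v)=1·1, αω(v)=0·1, βω(u)=4·0; sum ≡ 1  ⇒  -1.
(a,b)_17: α=2, u≡8; β=1, v≡8 (mod 17); (8|17)=+1, (8|17)=+1; sign (−1)^0·+1^1·+1^2 = +1.
(a,b)_∞: sgn(247)=+, sgn(-221)=−, so +1.
(a,b)_3: α=-2, u≡1; β=2, v≡1 (mod 3); (1|3)=+1, (1|3)=+1; sign (−1)^0·+1^2·+1^-2 = +1.
|Ram(247, -221)| = 2, even; anisotropic at {2, 13}.

[2, 13]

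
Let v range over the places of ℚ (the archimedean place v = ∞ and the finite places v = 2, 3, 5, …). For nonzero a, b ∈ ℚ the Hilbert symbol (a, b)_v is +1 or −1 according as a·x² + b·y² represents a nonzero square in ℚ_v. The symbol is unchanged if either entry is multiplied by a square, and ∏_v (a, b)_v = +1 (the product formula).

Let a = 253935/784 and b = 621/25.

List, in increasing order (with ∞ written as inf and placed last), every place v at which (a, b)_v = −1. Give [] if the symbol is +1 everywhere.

Mod squares: a ≡ 3135, b ≡ 69. Check v ∈ {∞, 2, 3, 5, 7, 11, 19, 23}.
v=3: a=3^5·(≡1), b=3^3·(≡2) mod 3; (1|3)=+1, (2|3)=-1; (−1)^{5·3·1}·(+1)^3·(-1)^5 = +1.
v=2: v_2(a)=-4, v_2(b)=0; units ≡ 7, 5 (mod 8); ε·ε+αω+βω = 1·0+-4·1+0·0 ≡ 0  ⇒  (a,b)_2 = +1.
v=∞: 3135 > 0 and 69 > 0  ⇒  (a,b)_∞ = +1.
v=23: a=23^0·(≡19), b=23^1·(≡2) mod 23; (19|23)=-1, (2|23)=+1; (−1)^{0·1·11}·(-1)^1·(+1)^0 = -1.
v=7: a=7^-2·(≡5), b=7^0·(≡3) mod 7; (5|7)=-1, (3|7)=-1; (−1)^{-2·0·3}·(-1)^0·(-1)^-2 = +1.
v=11: a=11^1·(≡6), b=11^0·(≡9) mod 11; (6|11)=-1, (9|11)=+1; (−1)^{1·0·5}·(-1)^0·(+1)^1 = +1.
v=19: a=19^1·(≡13), b=19^0·(≡18) mod 19; (13|19)=-1, (18|19)=-1; (−1)^{1·0·9}·(-1)^0·(-1)^1 = -1.
v=5: a=5^1·(≡3), b=5^-2·(≡1) mod 5; (3|5)=-1, (1|5)=+1; (−1)^{1·-2·2}·(-1)^-2·(+1)^1 = +1.
Ram(3135, 69) = {19, 23}; no ℚ_19-point on the conic.

[19, 23]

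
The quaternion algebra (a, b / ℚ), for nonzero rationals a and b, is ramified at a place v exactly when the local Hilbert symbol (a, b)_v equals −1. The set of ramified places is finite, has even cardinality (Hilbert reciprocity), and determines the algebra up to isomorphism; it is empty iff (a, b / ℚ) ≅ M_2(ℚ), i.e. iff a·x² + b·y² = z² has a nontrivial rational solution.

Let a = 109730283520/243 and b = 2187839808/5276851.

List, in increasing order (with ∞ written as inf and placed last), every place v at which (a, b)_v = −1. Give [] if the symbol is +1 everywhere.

Mod squares: a ≡ 20092215, b ≡ 18183. Check v ∈ {∞, 2, 3, 5, 7, 11, 13, 17, 19, 29, 31}.
v=17: a=17^1·(≡8), b=17^-2·(≡5) mod 17; (8|17)=+1, (5|17)=-1; (−1)^{1·-2·8}·(+1)^-2·(-1)^1 = -1.
v=7: a=7^0·(≡5), b=7^2·(≡2) mod 7; (5|7)=-1, (2|7)=+1; (−1)^{0·2·3}·(-1)^2·(+1)^0 = +1.
v=3: a=3^-5·(≡1), b=3^7·(≡1) mod 3; (1|3)=+1, (1|3)=+1; (−1)^{-5·7·1}·(+1)^7·(+1)^-5 = -1.
v=2: v_2(a)=14, v_2(b)=6; units ≡ 7, 7 (mod 8); ε·ε+αω+βω = 1·1+14·0+6·0 ≡ 1  ⇒  (a,b)_2 = -1.
v=29: a=29^1·(≡1), b=29^1·(≡19) mod 29; (1|29)=+1, (19|29)=-1; (−1)^{1·1·14}·(+1)^1·(-1)^1 = -1.
v=11: a=11^1·(≡3), b=11^1·(≡1) mod 11; (3|11)=+1, (1|11)=+1; (−1)^{1·1·5}·(+1)^1·(+1)^1 = -1.
v=5: a=5^1·(≡3), b=5^0·(≡3) mod 5; (3|5)=-1, (3|5)=-1; (−1)^{1·0·2}·(-1)^0·(-1)^1 = -1.
v=∞: 20092215 > 0 and 18183 > 0  ⇒  (a,b)_∞ = +1.
v=13: a=13^1·(≡5), b=13^0·(≡3) mod 13; (5|13)=-1, (3|13)=+1; (−1)^{1·0·6}·(-1)^0·(+1)^1 = +1.
v=19: a=19^1·(≡18), b=19^-1·(≡5) mod 19; (18|19)=-1, (5|19)=+1; (−1)^{1·-1·9}·(-1)^-1·(+1)^1 = +1.
v=31: a=31^0·(≡30), b=31^-2·(≡13) mod 31; (30|31)=-1, (13|31)=-1; (−1)^{0·-2·15}·(-1)^-2·(-1)^0 = +1.
|Ram(20092215, 18183)| = 6, even; anisotropic at {2, 3, 5, 11, 17, 29}.

[2, 3, 5, 11, 17, 29]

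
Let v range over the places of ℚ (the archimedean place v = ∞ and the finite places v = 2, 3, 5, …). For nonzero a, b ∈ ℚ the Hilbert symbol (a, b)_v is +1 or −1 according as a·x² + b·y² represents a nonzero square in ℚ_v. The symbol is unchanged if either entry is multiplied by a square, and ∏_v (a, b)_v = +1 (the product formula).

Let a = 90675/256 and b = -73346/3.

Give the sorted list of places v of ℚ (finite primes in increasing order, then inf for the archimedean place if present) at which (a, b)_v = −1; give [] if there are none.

[2, 13]

Mod squares: a ≡ 403, b ≡ -1302. Check v ∈ {∞, 2, 3, 5, 7, 13, 31}.
v=31: a=31^1·(≡13), b=31^1·(≡7) mod 31; (13|31)=-1, (7|31)=+1; (−1)^{1·1·15}·(-1)^1·(+1)^1 = +1.
v=2: v_2(a)=-8, v_2(b)=1; units ≡ 3, 5 (mod 8); ε·ε+αω+βω = 1·0+-8·1+1·1 ≡ 1  ⇒  (a,b)_2 = -1.
v=5: a=5^2·(≡2), b=5^0·(≡3) mod 5; (2|5)=-1, (3|5)=-1; (−1)^{2·0·2}·(-1)^0·(-1)^2 = +1.
v=7: a=7^0·(≡1), b=7^1·(≡5) mod 7; (1|7)=+1, (5|7)=-1; (−1)^{0·1·3}·(+1)^1·(-1)^0 = +1.
v=∞: 403 > 0 and -1302 < 0  ⇒  (a,b)_∞ = +1.
v=13: a=13^1·(≡8), b=13^2·(≡7) mod 13; (8|13)=-1, (7|13)=-1; (−1)^{1·2·6}·(-1)^2·(-1)^1 = -1.
v=3: a=3^2·(≡1), b=3^-1·(≡1) mod 3; (1|3)=+1, (1|3)=+1; (−1)^{2·-1·1}·(+1)^-1·(+1)^2 = +1.
|Ram(403, -1302)| = 2, even; anisotropic at {2, 13}.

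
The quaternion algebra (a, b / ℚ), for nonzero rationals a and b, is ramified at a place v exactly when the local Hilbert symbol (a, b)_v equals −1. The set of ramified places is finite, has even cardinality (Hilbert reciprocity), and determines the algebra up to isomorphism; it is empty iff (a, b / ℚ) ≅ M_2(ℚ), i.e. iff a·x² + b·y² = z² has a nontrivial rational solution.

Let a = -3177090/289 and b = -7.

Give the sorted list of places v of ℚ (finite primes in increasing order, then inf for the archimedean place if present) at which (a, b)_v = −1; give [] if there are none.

Mod squares: a ≡ -210, b ≡ -7. Check v ∈ {∞, 2, 3, 5, 7, 17, 41}.
v=17: a=17^-2·(≡6), b=17^0·(≡10) mod 17; (6|17)=-1, (10|17)=-1; (−1)^{-2·0·8}·(-1)^0·(-1)^-2 = +1.
v=5: a=5^1·(≡3), b=5^0·(≡3) mod 5; (3|5)=-1, (3|5)=-1; (−1)^{1·0·2}·(-1)^0·(-1)^1 = -1.
v=∞: -210 < 0 and -7 < 0  ⇒  (a,b)_∞ = -1.
v=7: a=7^1·(≡5), b=7^1·(≡6) mod 7; (5|7)=-1, (6|7)=-1; (−1)^{1·1·3}·(-1)^1·(-1)^1 = -1.
v=41: a=41^2·(≡39), b=41^0·(≡34) mod 41; (39|41)=+1, (34|41)=-1; (−1)^{2·0·20}·(+1)^0·(-1)^2 = +1.
v=3: a=3^3·(≡2), b=3^0·(≡2) mod 3; (2|3)=-1, (2|3)=-1; (−1)^{3·0·1}·(-1)^0·(-1)^3 = -1.
v=2: v_2(a)=1, v_2(b)=0; units ≡ 7, 1 (mod 8); ε·ε+αω+βω = 1·0+1·0+0·0 ≡ 0  ⇒  (a,b)_2 = +1.
Ram(-210, -7) = {3, 5, 7, ∞}; no ℚ_3-point on the conic.

[3, 5, 7, inf]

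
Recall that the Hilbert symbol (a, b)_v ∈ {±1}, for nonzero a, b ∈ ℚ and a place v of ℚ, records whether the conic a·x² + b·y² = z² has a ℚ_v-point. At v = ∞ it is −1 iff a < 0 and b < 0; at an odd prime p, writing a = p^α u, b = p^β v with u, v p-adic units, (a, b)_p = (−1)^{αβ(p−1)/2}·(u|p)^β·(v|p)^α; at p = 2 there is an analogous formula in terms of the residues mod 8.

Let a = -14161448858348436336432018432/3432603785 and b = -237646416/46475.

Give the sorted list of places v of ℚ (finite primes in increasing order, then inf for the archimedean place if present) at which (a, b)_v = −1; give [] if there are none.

[7, 11, 23, inf]

Mod squares: a ≡ -16445, b ≡ -231. Check v ∈ {∞, 2, 3, 5, 7, 11, 13, 23, 29, 43, 53}.
v=3: a=3^8·(≡1), b=3^1·(≡1) mod 3; (1|3)=+1, (1|3)=+1; (−1)^{8·1·1}·(+1)^1·(+1)^8 = +1.
v=5: a=5^-1·(≡4), b=5^-2·(≡1) mod 5; (4|5)=+1, (1|5)=+1; (−1)^{-1·-2·2}·(+1)^-2·(+1)^-1 = +1.
v=2: v_2(a)=10, v_2(b)=4; units ≡ 3, 1 (mod 8); ε·ε+αω+βω = 1·0+10·0+4·1 ≡ 0  ⇒  (a,b)_2 = +1.
v=29: a=29^8·(≡3), b=29^4·(≡28) mod 29; (3|29)=-1, (28|29)=+1; (−1)^{8·4·14}·(-1)^4·(+1)^8 = +1.
v=23: a=23^1·(≡15), b=23^0·(≡14) mod 23; (15|23)=-1, (14|23)=-1; (−1)^{1·0·11}·(-1)^0·(-1)^1 = -1.
v=11: a=11^3·(≡4), b=11^-1·(≡4) mod 11; (4|11)=+1, (4|11)=+1; (−1)^{3·-1·5}·(+1)^-1·(+1)^3 = -1.
v=7: a=7^2·(≡6), b=7^1·(≡4) mod 7; (6|7)=-1, (4|7)=+1; (−1)^{2·1·3}·(-1)^1·(+1)^2 = -1.
v=∞: -16445 < 0 and -231 < 0  ⇒  (a,b)_∞ = -1.
v=43: a=43^-2·(≡25), b=43^0·(≡26) mod 43; (25|43)=+1, (26|43)=-1; (−1)^{-2·0·21}·(+1)^0·(-1)^-2 = +1.
v=13: a=13^-5·(≡1), b=13^-2·(≡3) mod 13; (1|13)=+1, (3|13)=+1; (−1)^{-5·-2·6}·(+1)^-2·(+1)^-5 = +1.
v=53: a=53^2·(≡40), b=53^0·(≡41) mod 53; (40|53)=+1, (41|53)=-1; (−1)^{2·0·26}·(+1)^0·(-1)^2 = +1.
|Ram(-16445, -231)| = 4, even; anisotropic at {7, 11, 23, ∞}.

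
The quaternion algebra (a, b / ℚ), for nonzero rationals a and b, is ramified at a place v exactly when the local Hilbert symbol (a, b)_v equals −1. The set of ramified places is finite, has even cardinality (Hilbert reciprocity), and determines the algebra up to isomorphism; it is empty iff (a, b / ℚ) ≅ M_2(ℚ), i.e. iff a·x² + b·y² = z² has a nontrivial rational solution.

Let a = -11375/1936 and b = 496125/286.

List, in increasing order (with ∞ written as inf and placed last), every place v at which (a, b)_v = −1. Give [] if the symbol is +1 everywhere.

[11, 13]

Mod squares: a ≡ -455, b ≡ 1430. Check v ∈ {∞, 2, 3, 5, 7, 11, 13}.
v=∞: -455 < 0 and 1430 > 0  ⇒  (a,b)_∞ = +1.
v=2: v_2(a)=-4, v_2(b)=-1; units ≡ 1, 3 (mod 8); ε·ε+αω+βω = 0·1+-4·1+-1·0 ≡ 0  ⇒  (a,b)_2 = +1.
v=5: a=5^3·(≡4), b=5^3·(≡4) mod 5; (4|5)=+1, (4|5)=+1; (−1)^{3·3·2}·(+1)^3·(+1)^3 = +1.
v=3: a=3^0·(≡1), b=3^4·(≡2) mod 3; (1|3)=+1, (2|3)=-1; (−1)^{0·4·1}·(+1)^4·(-1)^0 = +1.
v=7: a=7^1·(≡5), b=7^2·(≡4) mod 7; (5|7)=-1, (4|7)=+1; (−1)^{1·2·3}·(-1)^2·(+1)^1 = +1.
v=13: a=13^1·(≡4), b=13^-1·(≡5) mod 13; (4|13)=+1, (5|13)=-1; (−1)^{1·-1·6}·(+1)^-1·(-1)^1 = -1.
v=11: a=11^-2·(≡2), b=11^-1·(≡9) mod 11; (2|11)=-1, (9|11)=+1; (−1)^{-2·-1·5}·(-1)^-1·(+1)^-2 = -1.
Ram(-455, 1430) = {11, 13}; no ℚ_11-point on the conic.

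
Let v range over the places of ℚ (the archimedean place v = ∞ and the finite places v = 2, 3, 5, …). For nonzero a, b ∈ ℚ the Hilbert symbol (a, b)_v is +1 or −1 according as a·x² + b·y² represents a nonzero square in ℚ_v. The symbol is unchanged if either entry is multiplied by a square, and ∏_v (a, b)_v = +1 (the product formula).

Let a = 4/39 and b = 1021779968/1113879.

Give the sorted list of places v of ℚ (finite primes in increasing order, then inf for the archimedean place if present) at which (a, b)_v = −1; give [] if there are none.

Mod squares: a ≡ 39, b ≡ 9728862. Check v ∈ {∞, 2, 3, 11, 13, 17, 23, 29}.
v=11: a=11^0·(≡8), b=11^1·(≡9) mod 11; (8|11)=-1, (9|11)=+1; (−1)^{0·1·5}·(-1)^1·(+1)^0 = -1.
v=17: a=17^0·(≡11), b=17^1·(≡13) mod 17; (11|17)=-1, (13|17)=+1; (−1)^{0·1·8}·(-1)^1·(+1)^0 = -1.
v=13: a=13^-1·(≡10), b=13^-5·(≡9) mod 13; (10|13)=+1, (9|13)=+1; (−1)^{-1·-5·6}·(+1)^-5·(+1)^-1 = +1.
v=3: a=3^-1·(≡1), b=3^-1·(≡2) mod 3; (1|3)=+1, (2|3)=-1; (−1)^{-1·-1·1}·(+1)^-1·(-1)^-1 = +1.
v=∞: 39 > 0 and 9728862 > 0  ⇒  (a,b)_∞ = +1.
v=2: v_2(a)=2, v_2(b)=13; units ≡ 7, 7 (mod 8); ε·ε+αω+βω = 1·1+2·0+13·0 ≡ 1  ⇒  (a,b)_2 = -1.
v=23: a=23^0·(≡6), b=23^1·(≡6) mod 23; (6|23)=+1, (6|23)=+1; (−1)^{0·1·11}·(+1)^1·(+1)^0 = +1.
v=29: a=29^0·(≡12), b=29^1·(≡7) mod 29; (12|29)=-1, (7|29)=+1; (−1)^{0·1·14}·(-1)^1·(+1)^0 = -1.
(39, 9728862 / ℚ) ramifies at {2, 11, 17, 29}: a division algebra.

[2, 11, 17, 29]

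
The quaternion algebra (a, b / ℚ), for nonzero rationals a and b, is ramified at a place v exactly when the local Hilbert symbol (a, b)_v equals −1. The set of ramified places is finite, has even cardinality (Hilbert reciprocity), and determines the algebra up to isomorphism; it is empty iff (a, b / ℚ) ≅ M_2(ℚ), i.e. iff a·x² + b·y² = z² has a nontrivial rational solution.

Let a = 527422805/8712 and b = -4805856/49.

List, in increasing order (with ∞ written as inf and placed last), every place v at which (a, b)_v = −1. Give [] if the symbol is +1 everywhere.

[2, 41]

(a, b) ≡ (17290, -33374) mod (ℚ^×)²; places V = {2, 3, 5, 7, 11, 13, 19, 37, 41, ∞}.
(a,b)_5: α=1, u≡3; β=0, v≡1 (mod 5); (3|5)=-1, (1|5)=+1; sign (−1)^0·-1^0·+1^1 = +1.
(a,b)_41: α=0, u≡12; β=1, v≡26 (mod 41); (12|41)=-1, (26|41)=-1; sign (−1)^0·-1^1·-1^0 = -1.
(a,b)_∞: sgn(17290)=+, sgn(-33374)=−, so +1.
(a,b)_37: α=0, u≡27; β=1, v≡17 (mod 37); (27|37)=+1, (17|37)=-1; sign (−1)^0·+1^1·-1^0 = +1.
(a,b)_11: α=-2, u≡5; β=1, v≡7 (mod 11); (5|11)=+1, (7|11)=-1; sign (−1)^0·+1^1·-1^-2 = +1.
(a,b)_3: α=-2, u≡1; β=2, v≡1 (mod 3); (1|3)=+1, (1|3)=+1; sign (−1)^0·+1^2·+1^-2 = +1.
(a,b)_19: α=3, u≡4; β=0, v≡9 (mod 19); (4|19)=+1, (9|19)=+1; sign (−1)^0·+1^0·+1^3 = +1.
(a,b)_7: α=1, u≡3; β=-2, v≡1 (mod 7); (3|7)=-1, (1|7)=+1; sign (−1)^0·-1^-2·+1^1 = +1.
(a,b)_13: α=3, u≡10; β=0, v≡1 (mod 13); (10|13)=+1, (1|13)=+1; sign (−1)^0·+1^0·+1^3 = +1.
(a,b)_2: α=-3, β=5; u≡5, v≡1 (mod 8); ε(u)ε(v)=0·0, αω(v)=-3·0, βω(u)=5·1; sum ≡ 1  ⇒  -1.
(17290, -33374 / ℚ) ramifies at {2, 41}: a division algebra.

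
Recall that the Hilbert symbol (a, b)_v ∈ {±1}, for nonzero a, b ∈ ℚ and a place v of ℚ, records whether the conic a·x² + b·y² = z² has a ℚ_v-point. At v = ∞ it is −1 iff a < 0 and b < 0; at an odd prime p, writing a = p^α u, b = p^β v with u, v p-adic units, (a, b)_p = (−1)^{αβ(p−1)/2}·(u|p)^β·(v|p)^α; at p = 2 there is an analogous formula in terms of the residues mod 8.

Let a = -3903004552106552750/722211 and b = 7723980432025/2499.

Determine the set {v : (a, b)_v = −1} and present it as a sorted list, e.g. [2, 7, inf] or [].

Mod squares: a ≡ -152490, b ≡ 51. Check v ∈ {∞, 2, 3, 5, 7, 11, 13, 17, 23}.
v=2: v_2(a)=1, v_2(b)=0; units ≡ 3, 3 (mod 8); ε·ε+αω+βω = 1·1+1·1+0·1 ≡ 0  ⇒  (a,b)_2 = +1.
v=17: a=17^-3·(≡12), b=17^-1·(≡11) mod 17; (12|17)=-1, (11|17)=-1; (−1)^{-3·-1·8}·(-1)^-1·(-1)^-3 = +1.
v=13: a=13^9·(≡10), b=13^6·(≡1) mod 13; (10|13)=+1, (1|13)=+1; (−1)^{9·6·6}·(+1)^6·(+1)^9 = +1.
v=∞: -152490 < 0 and 51 > 0  ⇒  (a,b)_∞ = +1.
v=11: a=11^2·(≡3), b=11^2·(≡8) mod 11; (3|11)=+1, (8|11)=-1; (−1)^{2·2·5}·(+1)^2·(-1)^2 = +1.
v=3: a=3^-1·(≡2), b=3^-1·(≡2) mod 3; (2|3)=-1, (2|3)=-1; (−1)^{-1·-1·1}·(-1)^-1·(-1)^-1 = -1.
v=5: a=5^3·(≡3), b=5^2·(≡4) mod 5; (3|5)=-1, (4|5)=+1; (−1)^{3·2·2}·(-1)^2·(+1)^3 = +1.
v=7: a=7^-2·(≡6), b=7^-2·(≡2) mod 7; (6|7)=-1, (2|7)=+1; (−1)^{-2·-2·3}·(-1)^-2·(+1)^-2 = +1.
v=23: a=23^3·(≡7), b=23^2·(≡14) mod 23; (7|23)=-1, (14|23)=-1; (−1)^{3·2·11}·(-1)^2·(-1)^3 = -1.
|Ram(-152490, 51)| = 2, even; anisotropic at {3, 23}.

[3, 23]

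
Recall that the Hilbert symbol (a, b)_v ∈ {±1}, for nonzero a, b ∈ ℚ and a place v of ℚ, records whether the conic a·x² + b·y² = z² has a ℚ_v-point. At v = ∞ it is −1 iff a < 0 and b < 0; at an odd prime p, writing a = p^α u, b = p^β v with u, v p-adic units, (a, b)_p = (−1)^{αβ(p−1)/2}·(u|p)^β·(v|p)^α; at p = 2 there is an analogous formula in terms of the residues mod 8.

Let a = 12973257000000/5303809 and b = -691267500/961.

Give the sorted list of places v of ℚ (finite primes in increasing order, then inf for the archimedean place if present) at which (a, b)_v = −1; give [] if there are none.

[11, 19]

Mod squares: a ≡ 33, b ≡ -627. Check v ∈ {∞, 2, 3, 5, 7, 11, 19, 31, 47}.
v=11: a=11^3·(≡9), b=11^1·(≡4) mod 11; (9|11)=+1, (4|11)=+1; (−1)^{3·1·5}·(+1)^1·(+1)^3 = -1.
v=∞: 33 > 0 and -627 < 0  ⇒  (a,b)_∞ = +1.
v=31: a=31^0·(≡25), b=31^-2·(≡12) mod 31; (25|31)=+1, (12|31)=-1; (−1)^{0·-2·15}·(+1)^-2·(-1)^0 = +1.
v=19: a=19^2·(≡15), b=19^1·(≡1) mod 19; (15|19)=-1, (1|19)=+1; (−1)^{2·1·9}·(-1)^1·(+1)^2 = -1.
v=7: a=7^-4·(≡6), b=7^2·(≡3) mod 7; (6|7)=-1, (3|7)=-1; (−1)^{-4·2·3}·(-1)^2·(-1)^-4 = +1.
v=3: a=3^3·(≡2), b=3^3·(≡1) mod 3; (2|3)=-1, (1|3)=+1; (−1)^{3·3·1}·(-1)^3·(+1)^3 = +1.
v=47: a=47^-2·(≡10), b=47^0·(≡31) mod 47; (10|47)=-1, (31|47)=-1; (−1)^{-2·0·23}·(-1)^0·(-1)^-2 = +1.
v=5: a=5^6·(≡2), b=5^4·(≡2) mod 5; (2|5)=-1, (2|5)=-1; (−1)^{6·4·2}·(-1)^4·(-1)^6 = +1.
v=2: v_2(a)=6, v_2(b)=2; units ≡ 1, 5 (mod 8); ε·ε+αω+βω = 0·0+6·1+2·0 ≡ 0  ⇒  (a,b)_2 = +1.
Ram(33, -627) = {11, 19}; no ℚ_11-point on the conic.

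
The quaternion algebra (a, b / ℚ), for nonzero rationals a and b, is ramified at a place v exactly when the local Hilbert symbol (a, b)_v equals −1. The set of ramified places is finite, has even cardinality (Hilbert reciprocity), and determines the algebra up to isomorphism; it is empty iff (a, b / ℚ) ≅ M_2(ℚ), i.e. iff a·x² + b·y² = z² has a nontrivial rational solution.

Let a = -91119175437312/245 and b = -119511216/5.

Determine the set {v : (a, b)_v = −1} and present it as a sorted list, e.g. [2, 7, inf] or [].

(a, b) ≡ (-3135, -95) mod (ℚ^×)²; places V = {2, 3, 5, 7, 11, 19, ∞}.
(a,b)_19: α=5, u≡11; β=3, v≡15 (mod 19); (11|19)=+1, (15|19)=-1; sign (−1)^1·+1^3·-1^5 = +1.
(a,b)_5: α=-1, u≡2; β=-1, v≡4 (mod 5); (2|5)=-1, (4|5)=+1; sign (−1)^0·-1^-1·+1^-1 = -1.
(a,b)_3: α=3, u≡2; β=2, v≡1 (mod 3); (2|3)=-1, (1|3)=+1; sign (−1)^0·-1^2·+1^3 = +1.
(a,b)_2: α=10, β=4; u≡1, v≡1 (mod 8); ε(u)ε(v)=0·0, αω(v)=10·0, βω(u)=4·0; sum ≡ 0  ⇒  +1.
(a,b)_7: α=-2, u≡4; β=0, v≡3 (mod 7); (4|7)=+1, (3|7)=-1; sign (−1)^0·+1^0·-1^-2 = +1.
(a,b)_∞: sgn(-3135)=−, sgn(-95)=−, so -1.
(a,b)_11: α=3, u≡9; β=2, v≡1 (mod 11); (9|11)=+1, (1|11)=+1; sign (−1)^0·+1^2·+1^3 = +1.
Ram(-3135, -95) = {5, ∞}; no ℚ_5-point on the conic.

[5, inf]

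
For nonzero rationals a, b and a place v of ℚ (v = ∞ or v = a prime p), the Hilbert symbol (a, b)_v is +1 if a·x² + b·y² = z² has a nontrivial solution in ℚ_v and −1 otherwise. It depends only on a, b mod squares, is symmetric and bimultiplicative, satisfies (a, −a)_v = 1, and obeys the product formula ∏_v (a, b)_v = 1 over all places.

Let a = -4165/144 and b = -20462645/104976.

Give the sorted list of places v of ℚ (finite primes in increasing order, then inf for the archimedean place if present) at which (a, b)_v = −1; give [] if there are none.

[2, 5, 17, inf]

(a, b) ≡ (-85, -5) mod (ℚ^×)²; places V = {2, 3, 5, 7, 17, ∞}.
(a,b)_5: α=1, u≡3; β=1, v≡1 (mod 5); (3|5)=-1, (1|5)=+1; sign (−1)^0·-1^1·+1^1 = -1.
(a,b)_2: α=-4, β=-4; u≡3, v≡3 (mod 8); ε(u)ε(v)=1·1, αω(v)=-4·1, βω(u)=-4·1; sum ≡ 1  ⇒  -1.
(a,b)_∞: sgn(-85)=−, sgn(-5)=−, so -1.
(a,b)_3: α=-2, u≡2; β=-8, v≡1 (mod 3); (2|3)=-1, (1|3)=+1; sign (−1)^0·-1^-8·+1^-2 = +1.
(a,b)_7: α=2, u≡5; β=2, v≡2 (mod 7); (5|7)=-1, (2|7)=+1; sign (−1)^0·-1^2·+1^2 = +1.
(a,b)_17: α=1, u≡14; β=4, v≡10 (mod 17); (14|17)=-1, (10|17)=-1; sign (−1)^0·-1^4·-1^1 = -1.
(-85, -5 / ℚ) ramifies at {2, 5, 17, ∞}: a division algebra.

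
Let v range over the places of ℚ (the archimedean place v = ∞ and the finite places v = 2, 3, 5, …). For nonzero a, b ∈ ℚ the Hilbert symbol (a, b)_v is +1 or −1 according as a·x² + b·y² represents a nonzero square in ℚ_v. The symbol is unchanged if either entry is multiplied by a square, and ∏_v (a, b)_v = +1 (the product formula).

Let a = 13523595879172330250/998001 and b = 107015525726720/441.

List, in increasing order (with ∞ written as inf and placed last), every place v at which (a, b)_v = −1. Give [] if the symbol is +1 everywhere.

[5, 13]

(a, b) ≡ (56810, 7130) mod (ℚ^×)²; places V = {2, 3, 5, 7, 13, 19, 23, 31, 37, ∞}.
(a,b)_2: α=1, β=9; u≡5, v≡5 (mod 8); ε(u)ε(v)=0·0, αω(v)=1·1, βω(u)=9·1; sum ≡ 0  ⇒  +1.
(a,b)_37: α=-2, u≡18; β=0, v≡30 (mod 37); (18|37)=-1, (30|37)=+1; sign (−1)^0·-1^0·+1^-2 = +1.
(a,b)_7: α=0, u≡3; β=-2, v≡1 (mod 7); (3|7)=-1, (1|7)=+1; sign (−1)^0·-1^-2·+1^0 = +1.
(a,b)_5: α=3, u≡2; β=1, v≡4 (mod 5); (2|5)=-1, (4|5)=+1; sign (−1)^0·-1^1·+1^3 = -1.
(a,b)_13: α=5, u≡8; β=2, v≡7 (mod 13); (8|13)=-1, (7|13)=-1; sign (−1)^0·-1^2·-1^5 = -1.
(a,b)_19: α=3, u≡16; β=2, v≡9 (mod 19); (16|19)=+1, (9|19)=+1; sign (−1)^0·+1^2·+1^3 = +1.
(a,b)_31: α=4, u≡9; β=3, v≡6 (mod 31); (9|31)=+1, (6|31)=-1; sign (−1)^0·+1^3·-1^4 = +1.
(a,b)_3: α=-6, u≡2; β=-2, v≡2 (mod 3); (2|3)=-1, (2|3)=-1; sign (−1)^0·-1^-2·-1^-6 = +1.
(a,b)_∞: sgn(56810)=+, sgn(7130)=+, so +1.
(a,b)_23: α=1, u≡8; β=1, v≡10 (mod 23); (8|23)=+1, (10|23)=-1; sign (−1)^1·+1^1·-1^1 = +1.
Ram(56810, 7130) = {5, 13}; no ℚ_5-point on the conic.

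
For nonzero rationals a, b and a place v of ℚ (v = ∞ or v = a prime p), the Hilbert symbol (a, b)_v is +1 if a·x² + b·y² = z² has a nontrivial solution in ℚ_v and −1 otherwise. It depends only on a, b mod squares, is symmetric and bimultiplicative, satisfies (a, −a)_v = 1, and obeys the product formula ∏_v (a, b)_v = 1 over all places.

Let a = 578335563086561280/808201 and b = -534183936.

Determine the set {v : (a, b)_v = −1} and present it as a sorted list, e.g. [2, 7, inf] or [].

[3, 11]

(a, b) ≡ (124355, -8151) mod (ℚ^×)²; places V = {2, 3, 5, 7, 11, 13, 17, 19, 29, 31, ∞}.
(a,b)_∞: sgn(124355)=+, sgn(-8151)=−, so +1.
(a,b)_29: α=-2, u≡21; β=0, v≡8 (mod 29); (21|29)=-1, (8|29)=-1; sign (−1)^0·-1^0·-1^-2 = +1.
(a,b)_17: α=1, u≡12; β=0, v≡9 (mod 17); (12|17)=-1, (9|17)=+1; sign (−1)^0·-1^0·+1^1 = +1.
(a,b)_2: α=22, β=16; u≡3, v≡1 (mod 8); ε(u)ε(v)=1·0, αω(v)=22·0, βω(u)=16·1; sum ≡ 0  ⇒  +1.
(a,b)_3: α=8, u≡2; β=1, v≡1 (mod 3); (2|3)=-1, (1|3)=+1; sign (−1)^0·-1^1·+1^8 = -1.
(a,b)_11: α=1, u≡10; β=1, v≡8 (mod 11); (10|11)=-1, (8|11)=-1; sign (−1)^1·-1^1·-1^1 = -1.
(a,b)_13: α=2, u≡4; β=1, v≡4 (mod 13); (4|13)=+1, (4|13)=+1; sign (−1)^0·+1^1·+1^2 = +1.
(a,b)_5: α=1, u≡1; β=0, v≡4 (mod 5); (1|5)=+1, (4|5)=+1; sign (−1)^0·+1^0·+1^1 = +1.
(a,b)_19: α=1, u≡9; β=1, v≡2 (mod 19); (9|19)=+1, (2|19)=-1; sign (−1)^1·+1^1·-1^1 = +1.
(a,b)_7: α=1, u≡5; β=0, v≡1 (mod 7); (5|7)=-1, (1|7)=+1; sign (−1)^0·-1^0·+1^1 = +1.
(a,b)_31: α=-2, u≡14; β=0, v≡4 (mod 31); (14|31)=+1, (4|31)=+1; sign (−1)^0·+1^0·+1^-2 = +1.
|Ram(124355, -8151)| = 2, even; anisotropic at {3, 11}.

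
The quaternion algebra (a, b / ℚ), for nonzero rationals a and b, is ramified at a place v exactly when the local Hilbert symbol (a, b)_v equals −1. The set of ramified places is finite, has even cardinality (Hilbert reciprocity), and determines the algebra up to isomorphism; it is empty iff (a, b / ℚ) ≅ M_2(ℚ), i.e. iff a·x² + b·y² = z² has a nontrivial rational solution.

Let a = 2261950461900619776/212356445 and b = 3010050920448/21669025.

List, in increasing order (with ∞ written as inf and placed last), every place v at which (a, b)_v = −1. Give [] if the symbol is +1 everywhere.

Mod squares: a ≡ 1430, b ≡ 33. Check v ∈ {∞, 2, 3, 5, 7, 11, 13, 19, 29}.
v=5: a=5^-1·(≡4), b=5^-2·(≡3) mod 5; (4|5)=+1, (3|5)=-1; (−1)^{-1·-2·2}·(+1)^-2·(-1)^-1 = -1.
v=2: v_2(a)=17, v_2(b)=12; units ≡ 3, 1 (mod 8); ε·ε+αω+βω = 1·0+17·0+12·1 ≡ 0  ⇒  (a,b)_2 = +1.
v=19: a=19^-2·(≡6), b=19^-2·(≡15) mod 19; (6|19)=+1, (15|19)=-1; (−1)^{-2·-2·9}·(+1)^-2·(-1)^-2 = +1.
v=3: a=3^4·(≡2), b=3^3·(≡2) mod 3; (2|3)=-1, (2|3)=-1; (−1)^{4·3·1}·(-1)^3·(-1)^4 = -1.
v=7: a=7^-6·(≡1), b=7^-4·(≡6) mod 7; (1|7)=+1, (6|7)=-1; (−1)^{-6·-4·3}·(+1)^-4·(-1)^-6 = +1.
v=13: a=13^1·(≡6), b=13^2·(≡7) mod 13; (6|13)=-1, (7|13)=-1; (−1)^{1·2·6}·(-1)^2·(-1)^1 = -1.
v=11: a=11^7·(≡4), b=11^5·(≡9) mod 11; (4|11)=+1, (9|11)=+1; (−1)^{7·5·5}·(+1)^5·(+1)^7 = -1.
v=∞: 1430 > 0 and 33 > 0  ⇒  (a,b)_∞ = +1.
v=29: a=29^2·(≡6), b=29^0·(≡5) mod 29; (6|29)=+1, (5|29)=+1; (−1)^{2·0·14}·(+1)^0·(+1)^2 = +1.
|Ram(1430, 33)| = 4, even; anisotropic at {3, 5, 11, 13}.

[3, 5, 11, 13]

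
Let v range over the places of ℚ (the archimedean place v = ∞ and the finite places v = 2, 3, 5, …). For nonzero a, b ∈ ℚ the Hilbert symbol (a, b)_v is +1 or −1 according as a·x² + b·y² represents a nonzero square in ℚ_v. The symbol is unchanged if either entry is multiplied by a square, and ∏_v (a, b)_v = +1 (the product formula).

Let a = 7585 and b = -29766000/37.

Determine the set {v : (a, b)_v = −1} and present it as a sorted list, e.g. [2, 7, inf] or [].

[5, 41]

Mod squares: a ≡ 7585, b ≡ -22755. Check v ∈ {∞, 2, 3, 5, 11, 37, 41}.
v=5: a=5^1·(≡2), b=5^3·(≡1) mod 5; (2|5)=-1, (1|5)=+1; (−1)^{1·3·2}·(-1)^3·(+1)^1 = -1.
v=∞: 7585 > 0 and -22755 < 0  ⇒  (a,b)_∞ = +1.
v=37: a=37^1·(≡20), b=37^-1·(≡19) mod 37; (20|37)=-1, (19|37)=-1; (−1)^{1·-1·18}·(-1)^-1·(-1)^1 = +1.
v=3: a=3^0·(≡1), b=3^1·(≡2) mod 3; (1|3)=+1, (2|3)=-1; (−1)^{0·1·1}·(+1)^1·(-1)^0 = +1.
v=41: a=41^1·(≡21), b=41^1·(≡34) mod 41; (21|41)=+1, (34|41)=-1; (−1)^{1·1·20}·(+1)^1·(-1)^1 = -1.
v=11: a=11^0·(≡6), b=11^2·(≡1) mod 11; (6|11)=-1, (1|11)=+1; (−1)^{0·2·5}·(-1)^2·(+1)^0 = +1.
v=2: v_2(a)=0, v_2(b)=4; units ≡ 1, 5 (mod 8); ε·ε+αω+βω = 0·0+0·1+4·0 ≡ 0  ⇒  (a,b)_2 = +1.
Ram(7585, -22755) = {5, 41}; no ℚ_5-point on the conic.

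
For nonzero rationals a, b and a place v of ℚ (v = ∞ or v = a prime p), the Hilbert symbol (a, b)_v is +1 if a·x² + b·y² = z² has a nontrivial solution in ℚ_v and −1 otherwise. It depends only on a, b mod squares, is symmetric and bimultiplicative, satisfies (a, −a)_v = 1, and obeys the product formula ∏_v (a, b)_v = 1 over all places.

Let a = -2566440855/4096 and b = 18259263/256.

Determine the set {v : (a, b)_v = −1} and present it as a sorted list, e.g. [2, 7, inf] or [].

[5, 23]

(a, b) ≡ (-55, 23) mod (ℚ^×)²; places V = {2, 3, 5, 11, 23, ∞}.
(a,b)_3: α=6, u≡2; β=8, v≡2 (mod 3); (2|3)=-1, (2|3)=-1; sign (−1)^0·-1^8·-1^6 = +1.
(a,b)_∞: sgn(-55)=−, sgn(23)=+, so +1.
(a,b)_23: α=2, u≡5; β=1, v≡12 (mod 23); (5|23)=-1, (12|23)=+1; sign (−1)^0·-1^1·+1^2 = -1.
(a,b)_11: α=3, u≡10; β=2, v≡9 (mod 11); (10|11)=-1, (9|11)=+1; sign (−1)^0·-1^2·+1^3 = +1.
(a,b)_2: α=-12, β=-8; u≡1, v≡7 (mod 8); ε(u)ε(v)=0·1, αω(v)=-12·0, βω(u)=-8·0; sum ≡ 0  ⇒  +1.
(a,b)_5: α=1, u≡4; β=0, v≡3 (mod 5); (4|5)=+1, (3|5)=-1; sign (−1)^0·+1^0·-1^1 = -1.
(-55, 23 / ℚ) ramifies at {5, 23}: a division algebra.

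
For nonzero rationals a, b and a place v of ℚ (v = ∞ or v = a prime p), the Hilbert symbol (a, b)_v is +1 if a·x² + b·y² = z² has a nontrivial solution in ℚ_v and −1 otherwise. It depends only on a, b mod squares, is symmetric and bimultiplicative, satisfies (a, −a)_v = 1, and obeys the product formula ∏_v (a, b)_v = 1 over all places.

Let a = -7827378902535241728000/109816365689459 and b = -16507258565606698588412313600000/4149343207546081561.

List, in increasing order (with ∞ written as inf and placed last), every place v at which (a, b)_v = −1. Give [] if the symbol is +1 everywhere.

[2, 5, 11, inf]

(a, b) ≡ (-23870, -115) mod (ℚ^×)²; places V = {2, 3, 5, 7, 11, 13, 17, 23, 29, 31, ∞}.
(a,b)_31: α=1, u≡16; β=2, v≡9 (mod 31); (16|31)=+1, (9|31)=+1; sign (−1)^0·+1^2·+1^1 = +1.
(a,b)_7: α=3, u≡6; β=2, v≡2 (mod 7); (6|7)=-1, (2|7)=+1; sign (−1)^0·-1^2·+1^3 = +1.
(a,b)_29: α=-4, u≡14; β=-6, v≡24 (mod 29); (14|29)=-1, (24|29)=+1; sign (−1)^0·-1^-6·+1^-4 = +1.
(a,b)_3: α=4, u≡1; β=8, v≡2 (mod 3); (1|3)=+1, (2|3)=-1; sign (−1)^0·+1^8·-1^4 = +1.
(a,b)_5: α=3, u≡4; β=5, v≡3 (mod 5); (4|5)=+1, (3|5)=-1; sign (−1)^0·+1^5·-1^3 = -1.
(a,b)_13: α=-2, u≡5; β=2, v≡11 (mod 13); (5|13)=-1, (11|13)=-1; sign (−1)^0·-1^2·-1^-2 = +1.
(a,b)_2: α=37, β=36; u≡1, v≡5 (mod 8); ε(u)ε(v)=0·0, αω(v)=37·1, βω(u)=36·0; sum ≡ 1  ⇒  -1.
(a,b)_17: α=-4, u≡15; β=-8, v≡2 (mod 17); (15|17)=+1, (2|17)=+1; sign (−1)^0·+1^-8·+1^-4 = +1.
(a,b)_11: α=-1, u≡7; β=2, v≡6 (mod 11); (7|11)=-1, (6|11)=-1; sign (−1)^0·-1^2·-1^-1 = -1.
(a,b)_23: α=2, u≡18; β=3, v≡3 (mod 23); (18|23)=+1, (3|23)=+1; sign (−1)^0·+1^3·+1^2 = +1.
(a,b)_∞: sgn(-23870)=−, sgn(-115)=−, so -1.
|Ram(-23870, -115)| = 4, even; anisotropic at {2, 5, 11, ∞}.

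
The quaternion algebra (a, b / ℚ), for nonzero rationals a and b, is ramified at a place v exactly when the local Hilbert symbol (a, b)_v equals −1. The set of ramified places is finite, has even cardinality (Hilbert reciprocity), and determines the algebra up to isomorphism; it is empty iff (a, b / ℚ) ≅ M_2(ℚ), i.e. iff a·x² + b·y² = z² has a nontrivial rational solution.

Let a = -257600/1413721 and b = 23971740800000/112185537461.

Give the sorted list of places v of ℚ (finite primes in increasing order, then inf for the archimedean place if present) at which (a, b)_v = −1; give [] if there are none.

Mod squares: a ≡ -161, b ≡ 145. Check v ∈ {∞, 2, 5, 7, 17, 23, 29, 37, 41}.
v=2: v_2(a)=6, v_2(b)=10; units ≡ 7, 1 (mod 8); ε·ε+αω+βω = 1·0+6·0+10·0 ≡ 0  ⇒  (a,b)_2 = +1.
v=∞: -161 < 0 and 145 > 0  ⇒  (a,b)_∞ = +1.
v=17: a=17^0·(≡1), b=17^2·(≡2) mod 17; (1|17)=+1, (2|17)=+1; (−1)^{0·2·8}·(+1)^2·(+1)^0 = +1.
v=7: a=7^1·(≡6), b=7^2·(≡5) mod 7; (6|7)=-1, (5|7)=-1; (−1)^{1·2·3}·(-1)^2·(-1)^1 = -1.
v=41: a=41^-2·(≡6), b=41^-4·(≡38) mod 41; (6|41)=-1, (38|41)=-1; (−1)^{-2·-4·20}·(-1)^-4·(-1)^-2 = +1.
v=29: a=29^-2·(≡22), b=29^-1·(≡20) mod 29; (22|29)=+1, (20|29)=+1; (−1)^{-2·-1·14}·(+1)^-1·(+1)^-2 = +1.
v=37: a=37^0·(≡19), b=37^-2·(≡10) mod 37; (19|37)=-1, (10|37)=+1; (−1)^{0·-2·18}·(-1)^-2·(+1)^0 = +1.
v=23: a=23^1·(≡8), b=23^2·(≡21) mod 23; (8|23)=+1, (21|23)=-1; (−1)^{1·2·11}·(+1)^2·(-1)^1 = -1.
v=5: a=5^2·(≡1), b=5^5·(≡1) mod 5; (1|5)=+1, (1|5)=+1; (−1)^{2·5·2}·(+1)^5·(+1)^2 = +1.
(-161, 145 / ℚ) ramifies at {7, 23}: a division algebra.

[7, 23]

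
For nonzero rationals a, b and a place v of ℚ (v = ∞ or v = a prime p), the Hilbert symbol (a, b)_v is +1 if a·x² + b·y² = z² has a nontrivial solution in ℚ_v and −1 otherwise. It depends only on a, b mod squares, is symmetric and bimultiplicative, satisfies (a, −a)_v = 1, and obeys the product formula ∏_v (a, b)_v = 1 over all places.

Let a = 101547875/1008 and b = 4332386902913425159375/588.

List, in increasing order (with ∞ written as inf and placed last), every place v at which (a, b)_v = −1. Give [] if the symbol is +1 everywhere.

[3, 5, 11, 19]

(a, b) ≡ (168245, 165) mod (ℚ^×)²; places V = {2, 3, 5, 7, 11, 13, 19, 23, ∞}.
(a,b)_13: α=2, u≡4; β=4, v≡4 (mod 13); (4|13)=+1, (4|13)=+1; sign (−1)^0·+1^4·+1^2 = +1.
(a,b)_3: α=-2, u≡2; β=-1, v≡1 (mod 3); (2|3)=-1, (1|3)=+1; sign (−1)^0·-1^-1·+1^-2 = -1.
(a,b)_∞: sgn(168245)=+, sgn(165)=+, so +1.
(a,b)_2: α=-4, β=-2; u≡5, v≡5 (mod 8); ε(u)ε(v)=0·0, αω(v)=-4·1, βω(u)=-2·1; sum ≡ 0  ⇒  +1.
(a,b)_23: α=1, u≡6; β=4, v≡2 (mod 23); (6|23)=+1, (2|23)=+1; sign (−1)^0·+1^4·+1^1 = +1.
(a,b)_7: α=-1, u≡4; β=-2, v≡1 (mod 7); (4|7)=+1, (1|7)=+1; sign (−1)^0·+1^-2·+1^-1 = +1.
(a,b)_5: α=3, u≡1; β=5, v≡2 (mod 5); (1|5)=+1, (2|5)=-1; sign (−1)^0·+1^5·-1^3 = -1.
(a,b)_19: α=1, u≡1; β=4, v≡18 (mod 19); (1|19)=+1, (18|19)=-1; sign (−1)^0·+1^4·-1^1 = -1.
(a,b)_11: α=1, u≡1; β=3, v≡4 (mod 11); (1|11)=+1, (4|11)=+1; sign (−1)^1·+1^3·+1^1 = -1.
|Ram(168245, 165)| = 4, even; anisotropic at {3, 5, 11, 19}.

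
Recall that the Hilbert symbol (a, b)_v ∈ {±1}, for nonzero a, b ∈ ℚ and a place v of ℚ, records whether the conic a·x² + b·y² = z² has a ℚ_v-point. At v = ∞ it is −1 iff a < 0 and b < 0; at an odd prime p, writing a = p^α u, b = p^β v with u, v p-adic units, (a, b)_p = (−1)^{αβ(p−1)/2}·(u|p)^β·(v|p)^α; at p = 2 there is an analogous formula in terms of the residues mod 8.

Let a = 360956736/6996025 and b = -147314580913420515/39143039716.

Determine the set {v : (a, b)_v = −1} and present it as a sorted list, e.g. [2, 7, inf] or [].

(a, b) ≡ (29, -17835) mod (ℚ^×)²; places V = {2, 3, 5, 7, 11, 17, 19, 23, 29, 41, ∞}.
(a,b)_11: α=0, u≡10; β=-2, v≡10 (mod 11); (10|11)=-1, (10|11)=-1; sign (−1)^0·-1^-2·-1^0 = +1.
(a,b)_∞: sgn(29)=+, sgn(-17835)=−, so +1.
(a,b)_5: α=-2, u≡1; β=1, v≡2 (mod 5); (1|5)=+1, (2|5)=-1; sign (−1)^0·+1^1·-1^-2 = +1.
(a,b)_2: α=6, β=-2; u≡5, v≡5 (mod 8); ε(u)ε(v)=0·0, αω(v)=6·1, βω(u)=-2·1; sum ≡ 0  ⇒  +1.
(a,b)_29: α=1, u≡6; β=1, v≡16 (mod 29); (6|29)=+1, (16|29)=+1; sign (−1)^0·+1^1·+1^1 = +1.
(a,b)_19: α=0, u≡13; β=2, v≡1 (mod 19); (13|19)=-1, (1|19)=+1; sign (−1)^0·-1^2·+1^0 = +1.
(a,b)_3: α=4, u≡2; β=5, v≡1 (mod 3); (2|3)=-1, (1|3)=+1; sign (−1)^0·-1^5·+1^4 = -1.
(a,b)_41: α=0, u≡13; β=1, v≡16 (mod 41); (13|41)=-1, (16|41)=+1; sign (−1)^0·-1^1·+1^0 = -1.
(a,b)_23: α=-4, u≡13; β=-4, v≡12 (mod 23); (13|23)=+1, (12|23)=+1; sign (−1)^0·+1^-4·+1^-4 = +1.
(a,b)_17: α=0, u≡7; β=-2, v≡2 (mod 17); (7|17)=-1, (2|17)=+1; sign (−1)^0·-1^-2·+1^0 = +1.
(a,b)_7: α=4, u≡4; β=10, v≡4 (mod 7); (4|7)=+1, (4|7)=+1; sign (−1)^0·+1^10·+1^4 = +1.
|Ram(29, -17835)| = 2, even; anisotropic at {3, 41}.

[3, 41]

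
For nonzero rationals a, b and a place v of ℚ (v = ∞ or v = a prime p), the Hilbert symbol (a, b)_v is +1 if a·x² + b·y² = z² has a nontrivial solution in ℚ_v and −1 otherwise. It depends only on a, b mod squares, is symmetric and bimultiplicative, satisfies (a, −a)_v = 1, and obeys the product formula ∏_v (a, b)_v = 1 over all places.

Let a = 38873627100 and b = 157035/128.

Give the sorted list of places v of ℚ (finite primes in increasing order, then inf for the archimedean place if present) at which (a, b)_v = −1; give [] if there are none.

[2, 3, 23, 29]

Mod squares: a ≡ 51359, b ≡ 870. Check v ∈ {∞, 2, 3, 5, 7, 11, 19, 23, 29}.
v=7: a=7^1·(≡4), b=7^0·(≡2) mod 7; (4|7)=+1, (2|7)=+1; (−1)^{1·0·3}·(+1)^0·(+1)^1 = +1.
v=29: a=29^3·(≡2), b=29^1·(≡9) mod 29; (2|29)=-1, (9|29)=+1; (−1)^{3·1·14}·(-1)^1·(+1)^3 = -1.
v=5: a=5^2·(≡4), b=5^1·(≡4) mod 5; (4|5)=+1, (4|5)=+1; (−1)^{2·1·2}·(+1)^1·(+1)^2 = +1.
v=11: a=11^1·(≡5), b=11^0·(≡3) mod 11; (5|11)=+1, (3|11)=+1; (−1)^{1·0·5}·(+1)^0·(+1)^1 = +1.
v=3: a=3^2·(≡2), b=3^1·(≡2) mod 3; (2|3)=-1, (2|3)=-1; (−1)^{2·1·1}·(-1)^1·(-1)^2 = -1.
v=19: a=19^0·(≡13), b=19^2·(≡8) mod 19; (13|19)=-1, (8|19)=-1; (−1)^{0·2·9}·(-1)^2·(-1)^0 = +1.
v=23: a=23^1·(≡9), b=23^0·(≡17) mod 23; (9|23)=+1, (17|23)=-1; (−1)^{1·0·11}·(+1)^0·(-1)^1 = -1.
v=2: v_2(a)=2, v_2(b)=-7; units ≡ 7, 3 (mod 8); ε·ε+αω+βω = 1·1+2·1+-7·0 ≡ 1  ⇒  (a,b)_2 = -1.
v=∞: 51359 > 0 and 870 > 0  ⇒  (a,b)_∞ = +1.
(51359, 870 / ℚ) ramifies at {2, 3, 23, 29}: a division algebra.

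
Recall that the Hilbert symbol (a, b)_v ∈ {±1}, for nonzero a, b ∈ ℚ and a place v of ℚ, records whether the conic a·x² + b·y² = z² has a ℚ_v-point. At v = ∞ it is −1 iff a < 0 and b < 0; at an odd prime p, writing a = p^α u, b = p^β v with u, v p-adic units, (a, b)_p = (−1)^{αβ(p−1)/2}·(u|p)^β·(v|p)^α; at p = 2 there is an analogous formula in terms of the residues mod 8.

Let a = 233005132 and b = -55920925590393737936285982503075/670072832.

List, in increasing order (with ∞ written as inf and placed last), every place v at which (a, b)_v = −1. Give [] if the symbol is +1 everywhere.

Mod squares: a ≡ 58251283, b ≡ -2841526. Check v ∈ {∞, 2, 5, 11, 13, 19, 29, 37, 41, 43, 47}.
v=29: a=29^0·(≡21), b=29^2·(≡27) mod 29; (21|29)=-1, (27|29)=-1; (−1)^{0·2·14}·(-1)^2·(-1)^0 = +1.
v=5: a=5^0·(≡2), b=5^2·(≡1) mod 5; (2|5)=-1, (1|5)=+1; (−1)^{0·2·2}·(-1)^2·(+1)^0 = +1.
v=19: a=19^1·(≡11), b=19^5·(≡18) mod 19; (11|19)=+1, (18|19)=-1; (−1)^{1·5·9}·(+1)^5·(-1)^1 = +1.
v=13: a=13^0·(≡9), b=13^-2·(≡12) mod 13; (9|13)=+1, (12|13)=+1; (−1)^{0·-2·6}·(+1)^-2·(+1)^0 = +1.
v=37: a=37^1·(≡36), b=37^3·(≡17) mod 37; (36|37)=+1, (17|37)=-1; (−1)^{1·3·18}·(+1)^3·(-1)^1 = -1.
v=11: a=11^0·(≡8), b=11^-2·(≡3) mod 11; (8|11)=-1, (3|11)=+1; (−1)^{0·-2·5}·(-1)^-2·(+1)^0 = +1.
v=41: a=41^1·(≡1), b=41^6·(≡9) mod 41; (1|41)=+1, (9|41)=+1; (−1)^{1·6·20}·(+1)^6·(+1)^1 = +1.
v=47: a=47^1·(≡43), b=47^3·(≡43) mod 47; (43|47)=-1, (43|47)=-1; (−1)^{1·3·23}·(-1)^3·(-1)^1 = -1.
v=43: a=43^1·(≡36), b=43^1·(≡40) mod 43; (36|43)=+1, (40|43)=+1; (−1)^{1·1·21}·(+1)^1·(+1)^1 = -1.
v=2: v_2(a)=2, v_2(b)=-15; units ≡ 3, 5 (mod 8); ε·ε+αω+βω = 1·0+2·1+-15·1 ≡ 1  ⇒  (a,b)_2 = -1.
v=∞: 58251283 > 0 and -2841526 < 0  ⇒  (a,b)_∞ = +1.
Ram(58251283, -2841526) = {2, 37, 43, 47}; no ℚ_2-point on the conic.

[2, 37, 43, 47]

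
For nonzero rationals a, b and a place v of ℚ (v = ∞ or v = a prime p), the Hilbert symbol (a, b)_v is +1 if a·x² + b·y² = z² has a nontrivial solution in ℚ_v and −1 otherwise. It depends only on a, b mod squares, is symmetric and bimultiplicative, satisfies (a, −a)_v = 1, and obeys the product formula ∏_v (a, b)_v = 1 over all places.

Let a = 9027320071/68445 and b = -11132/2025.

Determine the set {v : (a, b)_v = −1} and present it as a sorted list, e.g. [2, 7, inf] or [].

Mod squares: a ≡ 443555, b ≡ -23. Check v ∈ {∞, 2, 3, 5, 7, 11, 13, 19, 23, 29}.
v=29: a=29^3·(≡14), b=29^0·(≡5) mod 29; (14|29)=-1, (5|29)=+1; (−1)^{3·0·14}·(-1)^0·(+1)^3 = +1.
v=∞: 443555 > 0 and -23 < 0  ⇒  (a,b)_∞ = +1.
v=23: a=23^1·(≡21), b=23^1·(≡22) mod 23; (21|23)=-1, (22|23)=-1; (−1)^{1·1·11}·(-1)^1·(-1)^1 = -1.
v=7: a=7^1·(≡1), b=7^0·(≡6) mod 7; (1|7)=+1, (6|7)=-1; (−1)^{1·0·3}·(+1)^0·(-1)^1 = -1.
v=2: v_2(a)=0, v_2(b)=2; units ≡ 3, 1 (mod 8); ε·ε+αω+βω = 1·0+0·0+2·1 ≡ 0  ⇒  (a,b)_2 = +1.
v=3: a=3^-4·(≡2), b=3^-4·(≡1) mod 3; (2|3)=-1, (1|3)=+1; (−1)^{-4·-4·1}·(-1)^-4·(+1)^-4 = +1.
v=5: a=5^-1·(≡4), b=5^-2·(≡3) mod 5; (4|5)=+1, (3|5)=-1; (−1)^{-1·-2·2}·(+1)^-2·(-1)^-1 = -1.
v=19: a=19^1·(≡13), b=19^0·(≡14) mod 19; (13|19)=-1, (14|19)=-1; (−1)^{1·0·9}·(-1)^0·(-1)^1 = -1.
v=11: a=11^2·(≡8), b=11^2·(≡7) mod 11; (8|11)=-1, (7|11)=-1; (−1)^{2·2·5}·(-1)^2·(-1)^2 = +1.
v=13: a=13^-2·(≡8), b=13^0·(≡10) mod 13; (8|13)=-1, (10|13)=+1; (−1)^{-2·0·6}·(-1)^0·(+1)^-2 = +1.
(443555, -23 / ℚ) ramifies at {5, 7, 19, 23}: a division algebra.

[5, 7, 19, 23]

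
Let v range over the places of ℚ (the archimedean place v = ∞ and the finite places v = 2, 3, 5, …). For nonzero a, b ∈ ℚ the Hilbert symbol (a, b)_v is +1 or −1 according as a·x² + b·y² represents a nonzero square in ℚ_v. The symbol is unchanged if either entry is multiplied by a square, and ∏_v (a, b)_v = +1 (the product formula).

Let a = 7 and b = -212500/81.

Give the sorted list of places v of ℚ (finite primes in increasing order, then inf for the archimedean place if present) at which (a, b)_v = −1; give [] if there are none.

[2, 5, 7, 17]

Mod squares: a ≡ 7, b ≡ -85. Check v ∈ {∞, 2, 3, 5, 7, 17}.
v=17: a=17^0·(≡7), b=17^1·(≡14) mod 17; (7|17)=-1, (14|17)=-1; (−1)^{0·1·8}·(-1)^1·(-1)^0 = -1.
v=2: v_2(a)=0, v_2(b)=2; units ≡ 7, 3 (mod 8); ε·ε+αω+βω = 1·1+0·1+2·0 ≡ 1  ⇒  (a,b)_2 = -1.
v=5: a=5^0·(≡2), b=5^5·(≡2) mod 5; (2|5)=-1, (2|5)=-1; (−1)^{0·5·2}·(-1)^5·(-1)^0 = -1.
v=7: a=7^1·(≡1), b=7^0·(≡5) mod 7; (1|7)=+1, (5|7)=-1; (−1)^{1·0·3}·(+1)^0·(-1)^1 = -1.
v=3: a=3^0·(≡1), b=3^-4·(≡2) mod 3; (1|3)=+1, (2|3)=-1; (−1)^{0·-4·1}·(+1)^-4·(-1)^0 = +1.
v=∞: 7 > 0 and -85 < 0  ⇒  (a,b)_∞ = +1.
|Ram(7, -85)| = 4, even; anisotropic at {2, 5, 7, 17}.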